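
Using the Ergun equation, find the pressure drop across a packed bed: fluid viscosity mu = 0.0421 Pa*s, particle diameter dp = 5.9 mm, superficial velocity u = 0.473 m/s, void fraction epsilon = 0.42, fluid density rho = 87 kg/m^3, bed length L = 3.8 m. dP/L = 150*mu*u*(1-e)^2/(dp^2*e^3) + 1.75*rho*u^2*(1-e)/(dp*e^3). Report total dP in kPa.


dp = 5.9 mm = 0.0059 m
Viscous term = 150*0.0421*0.473*(1-0.42)^2 / (0.0059^2*0.42^3) = 389618
Inertial term = 1.75*87*0.473^2*(1-0.42) / (0.0059*0.42^3) = 45196.8
dP/L = 389618 + 45196.8 = 434815 Pa/m
dP = 434815 * 3.8 / 1000 = 1652 kPa

1652 kPa


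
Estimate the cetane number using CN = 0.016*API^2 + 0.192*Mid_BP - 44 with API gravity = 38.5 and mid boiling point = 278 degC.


CN = 0.016 * 38.5^2 + 0.192 * 278 - 44
CN = 23.716 + 53.376 - 44 = 33.092

33.092


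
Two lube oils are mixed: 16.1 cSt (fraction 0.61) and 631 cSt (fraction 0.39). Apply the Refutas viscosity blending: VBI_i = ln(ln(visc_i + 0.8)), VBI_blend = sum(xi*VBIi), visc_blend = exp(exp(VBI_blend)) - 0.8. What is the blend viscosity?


Refutas method: VBN_i = 14.534*ln(ln(visc_i + 0.8)) + 10.975, blended linearly by mass fraction; since VBN is linear in VBI_i = ln(ln(visc_i + 0.8)) and the fractions sum to 1, blend VBI directly: visc = exp(exp(VBI_blend)) - 0.8
VBI_1 = ln(ln(16.1 + 0.8)) = 1.03933
VBI_2 = ln(ln(631 + 0.8)) = 1.86386
VBI_blend = 0.61 * 1.03933 + 0.39 * 1.86386 = 1.3609
visc_blend = exp(exp(1.3609)) - 0.8 = 48.59

48.59 cSt


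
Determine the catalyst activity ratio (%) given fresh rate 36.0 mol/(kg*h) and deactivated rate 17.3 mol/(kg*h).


Activity (%) = (rate_used / rate_fresh) * 100
rate_used = 17.3, rate_fresh = 36.0
= (17.3 / 36.0) * 100
= 0.4806 * 100 = 48.06

48.06 %


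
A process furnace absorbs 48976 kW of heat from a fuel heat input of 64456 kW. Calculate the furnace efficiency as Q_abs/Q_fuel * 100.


Furnace efficiency = Q_absorbed / Q_fuel * 100
= 48976 / 64456 * 100 = 75.98

75.98 %


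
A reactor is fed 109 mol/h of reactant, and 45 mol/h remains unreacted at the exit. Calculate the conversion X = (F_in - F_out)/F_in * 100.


X = (F_in - F_out) / F_in * 100
Moles reacted = 109 - 45 = 64
X = 64 / 109 * 100
= 0.5872 * 100
= 58.72 %

58.72 %


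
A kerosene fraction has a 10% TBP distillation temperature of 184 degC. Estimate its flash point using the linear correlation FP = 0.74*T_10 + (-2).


FP = 0.74 * 184 + (-2) = 134.16

134.16 degC


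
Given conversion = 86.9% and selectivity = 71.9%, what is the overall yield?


Overall yield = conversion (%) * selectivity (%) / 100
Conversion = 86.9%, Selectivity = 71.9%
Y = 86.9 * 71.9 / 100
= 62.4811 %

62.4811 %


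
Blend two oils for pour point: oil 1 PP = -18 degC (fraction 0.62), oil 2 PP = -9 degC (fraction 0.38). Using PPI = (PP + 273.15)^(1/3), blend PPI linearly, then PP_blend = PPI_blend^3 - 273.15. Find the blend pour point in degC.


PPI_1 = (-18 + 273.15)^(1/3) = 6.342569
PPI_2 = (-9 + 273.15)^(1/3) = 6.416283
PPI_blend = 0.62 * 6.342569 + 0.38 * 6.416283 = 6.37058
PP_blend = 6.37058^3 - 273.15 = 258.5455 - 273.15 = -14.6

-14.6 degC


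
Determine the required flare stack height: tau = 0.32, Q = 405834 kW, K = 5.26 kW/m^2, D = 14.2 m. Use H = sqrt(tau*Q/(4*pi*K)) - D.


tau*Q/(4*pi*K) = 0.32 * 405834 / (4 * pi * 5.26) = 1964.73
sqrt(1964.73) = 44.3253
H = 44.3253 - 14.2 = 30.13

30.13 m


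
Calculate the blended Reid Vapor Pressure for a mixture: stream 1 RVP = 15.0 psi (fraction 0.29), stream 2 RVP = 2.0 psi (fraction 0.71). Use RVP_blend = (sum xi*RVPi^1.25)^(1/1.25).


Chevron index: RVP_blend = (sum xi*RVPi^1.25)^(1/1.25)
RVP^1.25 terms: 0.29 * 15.0^1.25 + 0.71 * 2.0^1.25 = 10.2494
RVP_blend = 10.2494^(1/1.25) = 6.435

6.435 psi


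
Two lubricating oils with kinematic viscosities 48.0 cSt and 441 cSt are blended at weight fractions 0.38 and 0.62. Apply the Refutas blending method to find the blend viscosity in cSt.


Refutas method: VBN_i = 14.534*ln(ln(visc_i + 0.8)) + 10.975, blended linearly by mass fraction; since VBN is linear in VBI_i = ln(ln(visc_i + 0.8)) and the fractions sum to 1, blend VBI directly: visc = exp(exp(VBI_blend)) - 0.8
VBI_1 = ln(ln(48.0 + 0.8)) = 1.35783
VBI_2 = ln(ln(441 + 0.8)) = 1.80679
VBI_blend = 0.38 * 1.35783 + 0.62 * 1.80679 = 1.63619
visc_blend = exp(exp(1.63619)) - 0.8 = 169.2

169.2 cSt


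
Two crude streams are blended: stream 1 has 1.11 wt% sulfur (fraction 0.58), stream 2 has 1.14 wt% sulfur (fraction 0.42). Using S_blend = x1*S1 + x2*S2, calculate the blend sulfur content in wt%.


Linear sulfur blending: S_blend = x1*S1 + x2*S2
Contribution 1: 0.58 * 1.11 = 0.6438 wt%
Contribution 2: 0.42 * 1.14 = 0.4788 wt%
S_blend = 0.6438 + 0.4788 = 1.1226

1.1226 wt%


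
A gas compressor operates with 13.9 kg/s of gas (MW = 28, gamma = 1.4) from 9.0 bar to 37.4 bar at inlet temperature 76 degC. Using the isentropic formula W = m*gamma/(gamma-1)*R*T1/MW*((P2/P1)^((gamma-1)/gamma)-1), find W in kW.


Isentropic work: W = m*(gamma/(gamma-1))*(R*T1/MW)*((P2/P1)^((gamma-1)/gamma) - 1)
T1 = 76 + 273.15 = 349.15 K
Pressure ratio = 37.4 / 9.0 = 4.15556
Exponent = (1.4 - 1)/1.4 = 0.285714
(P2/P1)^exp - 1 = 4.15556^0.285714 - 1 = 0.502281
W = 13.9 * 1.4 / 0.4 * 8.314 * 349.15 / 28 * 0.502281 = 2533

2533 kW


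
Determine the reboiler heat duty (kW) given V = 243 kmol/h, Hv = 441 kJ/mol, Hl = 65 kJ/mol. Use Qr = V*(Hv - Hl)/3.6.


Qr = 243 * (441 - 65) / 3.6 = 243 * 376 / 3.6 = 25380

25380 kW


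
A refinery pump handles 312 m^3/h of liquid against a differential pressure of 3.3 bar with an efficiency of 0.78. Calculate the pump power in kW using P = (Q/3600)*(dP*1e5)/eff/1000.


Q = 312 / 3600 = 0.0866667 m^3/s
P = 0.0866667 * (3.3 * 1e5) / 0.78 / 1000 = 36.67

36.67 kW


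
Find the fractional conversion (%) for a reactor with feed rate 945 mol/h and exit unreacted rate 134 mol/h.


X = (F_in - F_out) / F_in * 100
Moles reacted = 945 - 134 = 811
X = 811 / 945 * 100
= 0.8582 * 100
= 85.82 %

85.82 %


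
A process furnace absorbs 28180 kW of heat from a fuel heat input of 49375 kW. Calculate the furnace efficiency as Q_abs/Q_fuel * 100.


Furnace efficiency = Q_absorbed / Q_fuel * 100
= 28180 / 49375 * 100 = 57.07

57.07 %


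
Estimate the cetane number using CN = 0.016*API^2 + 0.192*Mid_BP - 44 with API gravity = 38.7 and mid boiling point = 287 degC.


CN = 0.016 * 38.7^2 + 0.192 * 287 - 44
CN = 23.96304 + 55.104 - 44 = 35.06704

35.06704


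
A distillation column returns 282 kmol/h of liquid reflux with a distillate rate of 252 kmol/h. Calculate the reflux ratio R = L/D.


Reflux ratio definition: R = L / D (liquid returned / distillate withdrawn)
L = 282 kmol/h, D = 252 kmol/h
R = 282 / 252 = 1.119

1.119


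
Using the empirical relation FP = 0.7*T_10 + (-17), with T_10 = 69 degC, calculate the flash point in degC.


FP = 0.7 * 69 + (-17) = 31.3

31.3 degC


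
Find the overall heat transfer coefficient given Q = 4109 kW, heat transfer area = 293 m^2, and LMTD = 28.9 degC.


From Q = U*A*LMTD, U = Q / (A * LMTD)
U = 4109 / (293 * 28.9) = 4109 / 8467.7 = 0.4853

0.4853 kW/(m^2*K)


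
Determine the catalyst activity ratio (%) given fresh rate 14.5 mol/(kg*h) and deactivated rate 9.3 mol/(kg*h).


Activity (%) = (rate_used / rate_fresh) * 100
rate_used = 9.3, rate_fresh = 14.5
= (9.3 / 14.5) * 100
= 0.6414 * 100 = 64.14

64.14 %


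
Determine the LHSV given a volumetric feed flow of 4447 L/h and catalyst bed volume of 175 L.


LHSV = volumetric feed rate / catalyst volume
= 4447 L/h / 175 L
= 25.41 h^-1

25.41 h^-1


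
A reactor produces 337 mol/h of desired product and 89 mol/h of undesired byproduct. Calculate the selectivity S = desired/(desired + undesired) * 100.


Selectivity = desired / (desired + undesired) * 100
Total products = 337 + 89 = 426 mol/h
S = 337 / 426 * 100
= 0.7911 * 100
= 79.11 %

79.11 %


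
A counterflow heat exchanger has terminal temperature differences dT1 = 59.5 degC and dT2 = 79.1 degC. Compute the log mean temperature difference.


LMTD = (dT1 - dT2) / ln(dT1/dT2)
= (59.5 - 79.1) / ln(59.5 / 79.1) = -19.6 / -0.284737 = 68.84

68.84 degC


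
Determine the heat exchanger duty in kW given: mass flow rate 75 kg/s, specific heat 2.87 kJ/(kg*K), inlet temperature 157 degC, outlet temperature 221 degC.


Q = m_dot * cp * delta_T
delta_T = 221 - 157 = 64 K
Q = 75 * 2.87 * 64
= 215.25 * 64
= 13776 kW

13776 kW


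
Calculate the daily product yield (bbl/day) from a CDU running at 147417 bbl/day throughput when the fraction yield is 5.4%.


Crude throughput = 147417 bbl/day
Fraction yield = 5.4%
yield = throughput * fraction / 100
yield = 147417 * 5.4 / 100 = 7960.518

7960.518 bbl/day


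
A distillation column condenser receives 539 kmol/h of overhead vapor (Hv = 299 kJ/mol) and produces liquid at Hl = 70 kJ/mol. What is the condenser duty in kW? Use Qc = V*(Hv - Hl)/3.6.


Qc = 539 * (299 - 70) / 3.6 = 539 * 229 / 3.6 = 34290

34290 kW


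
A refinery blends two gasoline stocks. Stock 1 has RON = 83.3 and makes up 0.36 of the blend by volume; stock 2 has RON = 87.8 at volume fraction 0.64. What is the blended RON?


Linear blending: RON_blend = sum(vi * RONi)
Contribution 1: 0.36 * 83.3 = 29.988
Contribution 2: 0.64 * 87.8 = 56.192
RON_blend = 29.988 + 56.192 = 86.18

86.18


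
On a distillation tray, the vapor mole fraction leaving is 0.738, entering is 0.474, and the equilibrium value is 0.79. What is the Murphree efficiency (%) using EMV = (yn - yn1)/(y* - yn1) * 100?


Murphree vapor efficiency: EMV = (y_n - y_(n-1)) / (y*_n - y_(n-1)) * 100
EMV = (0.738 - 0.474) / (0.79 - 0.474) * 100 = 0.264 / 0.316 * 100 = 83.54

83.54 %


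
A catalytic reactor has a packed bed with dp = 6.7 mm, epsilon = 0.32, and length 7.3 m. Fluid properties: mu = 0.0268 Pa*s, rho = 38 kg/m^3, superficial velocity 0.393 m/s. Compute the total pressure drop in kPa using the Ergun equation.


dp = 6.7 mm = 0.0067 m
Viscous term = 150*0.0268*0.393*(1-0.32)^2 / (0.0067^2*0.32^3) = 496635
Inertial term = 1.75*38*0.393^2*(1-0.32) / (0.0067*0.32^3) = 31812
dP/L = 496635 + 31812 = 528447 Pa/m
dP = 528447 * 7.3 / 1000 = 3858 kPa

3858 kPa


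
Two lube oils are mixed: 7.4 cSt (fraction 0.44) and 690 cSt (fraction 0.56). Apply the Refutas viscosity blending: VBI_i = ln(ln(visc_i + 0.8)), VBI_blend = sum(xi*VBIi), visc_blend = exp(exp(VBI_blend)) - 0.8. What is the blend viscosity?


Refutas method: VBN_i = 14.534*ln(ln(visc_i + 0.8)) + 10.975, blended linearly by mass fraction; since VBN is linear in VBI_i = ln(ln(visc_i + 0.8)) and the fractions sum to 1, blend VBI directly: visc = exp(exp(VBI_blend)) - 0.8
VBI_1 = ln(ln(7.4 + 0.8)) = 0.743904
VBI_2 = ln(ln(690 + 0.8)) = 1.87761
VBI_blend = 0.44 * 0.743904 + 0.56 * 1.87761 = 1.37878
visc_blend = exp(exp(1.37878)) - 0.8 = 52.19

52.19 cSt


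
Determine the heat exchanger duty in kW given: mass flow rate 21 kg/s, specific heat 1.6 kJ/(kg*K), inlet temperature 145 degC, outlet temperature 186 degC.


Q = m_dot * cp * delta_T
delta_T = 186 - 145 = 41 K
Q = 21 * 1.6 * 41
= 33.6 * 41
= 1377.6 kW

1377.6 kW


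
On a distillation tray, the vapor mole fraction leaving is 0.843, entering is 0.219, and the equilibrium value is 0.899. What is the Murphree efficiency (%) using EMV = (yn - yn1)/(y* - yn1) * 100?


Murphree vapor efficiency: EMV = (y_n - y_(n-1)) / (y*_n - y_(n-1)) * 100
EMV = (0.843 - 0.219) / (0.899 - 0.219) * 100 = 0.624 / 0.68 * 100 = 91.76

91.76 %


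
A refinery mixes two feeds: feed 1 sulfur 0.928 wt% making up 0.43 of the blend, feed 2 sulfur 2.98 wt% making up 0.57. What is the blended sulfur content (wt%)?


Linear sulfur blending: S_blend = x1*S1 + x2*S2
Contribution 1: 0.43 * 0.928 = 0.39904 wt%
Contribution 2: 0.57 * 2.98 = 1.6986 wt%
S_blend = 0.39904 + 1.6986 = 2.09764

2.09764 wt%


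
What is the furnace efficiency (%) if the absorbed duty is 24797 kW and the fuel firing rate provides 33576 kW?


Furnace efficiency = Q_absorbed / Q_fuel * 100
= 24797 / 33576 * 100 = 73.85

73.85 %


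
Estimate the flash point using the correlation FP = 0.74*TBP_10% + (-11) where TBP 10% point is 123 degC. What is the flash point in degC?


FP = 0.74 * 123 + (-11) = 80.02

80.02 degC


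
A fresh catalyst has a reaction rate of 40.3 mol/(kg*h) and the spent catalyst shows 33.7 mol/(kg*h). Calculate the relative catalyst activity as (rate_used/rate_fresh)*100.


Activity (%) = (rate_used / rate_fresh) * 100
rate_used = 33.7, rate_fresh = 40.3
= (33.7 / 40.3) * 100
= 0.8362 * 100 = 83.62

83.62 %


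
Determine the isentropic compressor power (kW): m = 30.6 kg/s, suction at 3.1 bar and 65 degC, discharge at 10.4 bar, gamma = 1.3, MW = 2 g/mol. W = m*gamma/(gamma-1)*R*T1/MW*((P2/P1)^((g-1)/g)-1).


Isentropic work: W = m*(gamma/(gamma-1))*(R*T1/MW)*((P2/P1)^((gamma-1)/gamma) - 1)
T1 = 65 + 273.15 = 338.15 K
Pressure ratio = 10.4 / 3.1 = 3.35484
Exponent = (1.3 - 1)/1.3 = 0.230769
(P2/P1)^exp - 1 = 3.35484^0.230769 - 1 = 0.322235
W = 30.6 * 1.3 / 0.3 * 8.314 * 338.15 / 2 * 0.322235 = 60060

60060 kW


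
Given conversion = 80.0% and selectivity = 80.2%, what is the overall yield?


Overall yield = conversion (%) * selectivity (%) / 100
Conversion = 80.0%, Selectivity = 80.2%
Y = 80.0 * 80.2 / 100
= 64.16 %

64.16 %


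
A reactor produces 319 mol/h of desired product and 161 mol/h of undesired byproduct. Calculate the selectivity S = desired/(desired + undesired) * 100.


Selectivity = desired / (desired + undesired) * 100
Total products = 319 + 161 = 480 mol/h
S = 319 / 480 * 100
= 0.6646 * 100
= 66.46 %

66.46 %


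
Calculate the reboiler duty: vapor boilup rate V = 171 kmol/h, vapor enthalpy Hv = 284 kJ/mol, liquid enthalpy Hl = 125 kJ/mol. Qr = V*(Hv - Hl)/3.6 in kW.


Qr = 171 * (284 - 125) / 3.6 = 171 * 159 / 3.6 = 7552

7552 kW


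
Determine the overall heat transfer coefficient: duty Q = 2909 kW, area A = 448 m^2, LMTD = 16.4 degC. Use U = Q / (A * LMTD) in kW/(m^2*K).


From Q = U*A*LMTD, U = Q / (A * LMTD)
U = 2909 / (448 * 16.4) = 2909 / 7347.2 = 0.3959

0.3959 kW/(m^2*K)


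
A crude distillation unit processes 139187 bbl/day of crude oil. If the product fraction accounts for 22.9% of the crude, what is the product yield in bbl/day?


Crude throughput = 139187 bbl/day
Fraction yield = 22.9%
yield = throughput * fraction / 100
yield = 139187 * 22.9 / 100 = 31873.823

31873.823 bbl/day


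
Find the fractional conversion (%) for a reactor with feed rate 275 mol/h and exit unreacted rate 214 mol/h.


X = (F_in - F_out) / F_in * 100
Moles reacted = 275 - 214 = 61
X = 61 / 275 * 100
= 0.2218 * 100
= 22.18 %

22.18 %


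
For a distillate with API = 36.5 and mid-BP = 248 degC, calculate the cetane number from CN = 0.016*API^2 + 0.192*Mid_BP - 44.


CN = 0.016 * 36.5^2 + 0.192 * 248 - 44
CN = 21.316 + 47.616 - 44 = 24.932

24.932


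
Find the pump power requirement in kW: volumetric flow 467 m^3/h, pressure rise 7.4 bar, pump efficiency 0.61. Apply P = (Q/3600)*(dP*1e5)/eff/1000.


Q = 467 / 3600 = 0.129722 m^3/s
P = 0.129722 * (7.4 * 1e5) / 0.61 / 1000 = 157.4

157.4 kW


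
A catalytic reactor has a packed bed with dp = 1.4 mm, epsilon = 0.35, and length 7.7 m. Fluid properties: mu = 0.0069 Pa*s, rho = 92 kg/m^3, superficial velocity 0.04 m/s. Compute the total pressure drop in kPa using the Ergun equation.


dp = 1.4 mm = 0.0014 m
Viscous term = 150*0.0069*0.04*(1-0.35)^2 / (0.0014^2*0.35^3) = 208145
Inertial term = 1.75*92*0.04^2*(1-0.35) / (0.0014*0.35^3) = 2789.5
dP/L = 208145 + 2789.5 = 210934 Pa/m
dP = 210934 * 7.7 / 1000 = 1624 kPa

1624 kPa


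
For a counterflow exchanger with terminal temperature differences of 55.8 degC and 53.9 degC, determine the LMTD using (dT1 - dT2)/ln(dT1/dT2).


LMTD = (dT1 - dT2) / ln(dT1/dT2)
= (55.8 - 53.9) / ln(55.8 / 53.9) = 1.9 / 0.0346434 = 54.84

54.84 degC


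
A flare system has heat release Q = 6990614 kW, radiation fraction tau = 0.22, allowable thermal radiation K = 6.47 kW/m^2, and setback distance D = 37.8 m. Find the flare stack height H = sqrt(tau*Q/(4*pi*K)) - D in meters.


tau*Q/(4*pi*K) = 0.22 * 6990614 / (4 * pi * 6.47) = 18915.8
sqrt(18915.8) = 137.535
H = 137.535 - 37.8 = 99.73

99.73 m


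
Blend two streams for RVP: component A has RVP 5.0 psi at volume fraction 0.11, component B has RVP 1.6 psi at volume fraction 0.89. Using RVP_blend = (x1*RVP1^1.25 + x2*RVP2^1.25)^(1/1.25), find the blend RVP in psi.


Chevron index: RVP_blend = (sum xi*RVPi^1.25)^(1/1.25)
RVP^1.25 terms: 0.11 * 5.0^1.25 + 0.89 * 1.6^1.25 = 2.42399
RVP_blend = 2.42399^(1/1.25) = 2.031

2.031 psi


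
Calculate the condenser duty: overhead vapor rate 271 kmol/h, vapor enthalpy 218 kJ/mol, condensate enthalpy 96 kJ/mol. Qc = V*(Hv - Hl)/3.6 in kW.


Qc = 271 * (218 - 96) / 3.6 = 271 * 122 / 3.6 = 9184

9184 kW


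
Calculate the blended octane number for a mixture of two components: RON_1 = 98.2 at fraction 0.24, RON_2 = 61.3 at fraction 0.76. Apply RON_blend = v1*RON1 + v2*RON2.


Linear blending: RON_blend = sum(vi * RONi)
Contribution 1: 0.24 * 98.2 = 23.568
Contribution 2: 0.76 * 61.3 = 46.588
RON_blend = 23.568 + 46.588 = 70.156

70.156


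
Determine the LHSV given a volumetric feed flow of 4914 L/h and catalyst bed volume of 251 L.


LHSV = volumetric feed rate / catalyst volume
= 4914 L/h / 251 L
= 19.58 h^-1

19.58 h^-1


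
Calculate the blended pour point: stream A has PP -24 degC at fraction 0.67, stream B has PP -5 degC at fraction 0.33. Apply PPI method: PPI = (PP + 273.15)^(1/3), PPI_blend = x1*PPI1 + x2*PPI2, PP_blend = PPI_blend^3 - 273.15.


PPI_1 = (-24 + 273.15)^(1/3) = 6.292458
PPI_2 = (-5 + 273.15)^(1/3) = 6.448508
PPI_blend = 0.67 * 6.292458 + 0.33 * 6.448508 = 6.343955
PP_blend = 6.343955^3 - 273.15 = 255.3173 - 273.15 = -17.83

-17.83 degC


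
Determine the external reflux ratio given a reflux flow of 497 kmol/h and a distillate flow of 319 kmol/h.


Reflux ratio definition: R = L / D (liquid returned / distillate withdrawn)
L = 497 kmol/h, D = 319 kmol/h
R = 497 / 319 = 1.558

1.558


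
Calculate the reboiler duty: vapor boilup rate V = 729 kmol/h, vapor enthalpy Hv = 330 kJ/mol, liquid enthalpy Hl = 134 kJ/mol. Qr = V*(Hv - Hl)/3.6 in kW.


Qr = 729 * (330 - 134) / 3.6 = 729 * 196 / 3.6 = 39690

39690 kW


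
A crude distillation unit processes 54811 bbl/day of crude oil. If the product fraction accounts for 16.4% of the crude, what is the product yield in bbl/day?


Crude throughput = 54811 bbl/day
Fraction yield = 16.4%
yield = throughput * fraction / 100
yield = 54811 * 16.4 / 100 = 8989.004

8989.004 bbl/day


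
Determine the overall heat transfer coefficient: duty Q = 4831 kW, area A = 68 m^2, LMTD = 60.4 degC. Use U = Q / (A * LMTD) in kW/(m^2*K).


From Q = U*A*LMTD, U = Q / (A * LMTD)
U = 4831 / (68 * 60.4) = 4831 / 4107.2 = 1.176

1.176 kW/(m^2*K)


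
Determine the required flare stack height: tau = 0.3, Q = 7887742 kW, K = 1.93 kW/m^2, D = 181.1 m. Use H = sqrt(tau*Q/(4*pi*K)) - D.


tau*Q/(4*pi*K) = 0.3 * 7887742 / (4 * pi * 1.93) = 97567.9
sqrt(97567.9) = 312.359
H = 312.359 - 181.1 = 131.3

131.3 m


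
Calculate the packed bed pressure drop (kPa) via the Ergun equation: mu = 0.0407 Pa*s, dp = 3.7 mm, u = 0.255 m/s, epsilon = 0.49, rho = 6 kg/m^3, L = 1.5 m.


dp = 3.7 mm = 0.0037 m
Viscous term = 150*0.0407*0.255*(1-0.49)^2 / (0.0037^2*0.49^3) = 251405
Inertial term = 1.75*6*0.255^2*(1-0.49) / (0.0037*0.49^3) = 799.926
dP/L = 251405 + 799.926 = 252205 Pa/m
dP = 252205 * 1.5 / 1000 = 378.3 kPa

378.3 kPa


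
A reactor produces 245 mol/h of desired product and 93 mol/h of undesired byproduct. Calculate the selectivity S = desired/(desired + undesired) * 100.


Selectivity = desired / (desired + undesired) * 100
Total products = 245 + 93 = 338 mol/h
S = 245 / 338 * 100
= 0.7249 * 100
= 72.49 %

72.49 %


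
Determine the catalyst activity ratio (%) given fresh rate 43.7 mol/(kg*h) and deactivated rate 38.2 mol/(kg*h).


Activity (%) = (rate_used / rate_fresh) * 100
rate_used = 38.2, rate_fresh = 43.7
= (38.2 / 43.7) * 100
= 0.8741 * 100 = 87.41

87.41 %


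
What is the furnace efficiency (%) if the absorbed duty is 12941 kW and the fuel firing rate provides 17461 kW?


Furnace efficiency = Q_absorbed / Q_fuel * 100
= 12941 / 17461 * 100 = 74.11

74.11 %


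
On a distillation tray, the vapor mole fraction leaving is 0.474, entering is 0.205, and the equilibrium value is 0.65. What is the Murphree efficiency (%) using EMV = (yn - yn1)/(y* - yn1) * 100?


Murphree vapor efficiency: EMV = (y_n - y_(n-1)) / (y*_n - y_(n-1)) * 100
EMV = (0.474 - 0.205) / (0.65 - 0.205) * 100 = 0.269 / 0.445 * 100 = 60.45

60.45 %


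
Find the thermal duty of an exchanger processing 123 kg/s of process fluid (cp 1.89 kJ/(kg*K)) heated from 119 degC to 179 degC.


Q = m_dot * cp * delta_T
delta_T = 179 - 119 = 60 K
Q = 123 * 1.89 * 60
= 232.47 * 60
= 13948.2 kW

13948.2 kW


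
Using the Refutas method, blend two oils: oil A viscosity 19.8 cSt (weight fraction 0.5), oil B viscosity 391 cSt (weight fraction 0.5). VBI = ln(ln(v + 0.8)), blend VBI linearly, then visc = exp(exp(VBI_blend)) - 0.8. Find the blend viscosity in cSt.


Refutas method: VBN_i = 14.534*ln(ln(visc_i + 0.8)) + 10.975, blended linearly by mass fraction; since VBN is linear in VBI_i = ln(ln(visc_i + 0.8)) and the fractions sum to 1, blend VBI directly: visc = exp(exp(VBI_blend)) - 0.8
VBI_1 = ln(ln(19.8 + 0.8)) = 1.10701
VBI_2 = ln(ln(391 + 0.8)) = 1.78687
VBI_blend = 0.5 * 1.10701 + 0.5 * 1.78687 = 1.44694
visc_blend = exp(exp(1.44694)) - 0.8 = 69.31

69.31 cSt


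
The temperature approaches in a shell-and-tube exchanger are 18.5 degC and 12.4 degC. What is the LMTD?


LMTD = (dT1 - dT2) / ln(dT1/dT2)
= (18.5 - 12.4) / ln(18.5 / 12.4) = 6.1 / 0.400074 = 15.25

15.25 degC


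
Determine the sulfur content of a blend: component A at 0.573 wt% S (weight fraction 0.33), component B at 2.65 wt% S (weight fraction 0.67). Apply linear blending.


Linear sulfur blending: S_blend = x1*S1 + x2*S2
Contribution 1: 0.33 * 0.573 = 0.18909 wt%
Contribution 2: 0.67 * 2.65 = 1.7755 wt%
S_blend = 0.18909 + 1.7755 = 1.96459

1.96459 wt%


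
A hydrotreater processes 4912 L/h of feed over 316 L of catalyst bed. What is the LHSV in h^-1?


LHSV = volumetric feed rate / catalyst volume
= 4912 L/h / 316 L
= 15.54 h^-1

15.54 h^-1


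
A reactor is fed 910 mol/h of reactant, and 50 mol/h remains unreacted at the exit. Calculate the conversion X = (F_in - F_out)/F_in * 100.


X = (F_in - F_out) / F_in * 100
Moles reacted = 910 - 50 = 860
X = 860 / 910 * 100
= 0.9451 * 100
= 94.51 %

94.51 %


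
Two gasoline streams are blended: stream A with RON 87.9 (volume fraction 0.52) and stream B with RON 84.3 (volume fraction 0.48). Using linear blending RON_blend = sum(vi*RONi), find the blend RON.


Linear blending: RON_blend = sum(vi * RONi)
Contribution 1: 0.52 * 87.9 = 45.708
Contribution 2: 0.48 * 84.3 = 40.464
RON_blend = 45.708 + 40.464 = 86.172

86.172


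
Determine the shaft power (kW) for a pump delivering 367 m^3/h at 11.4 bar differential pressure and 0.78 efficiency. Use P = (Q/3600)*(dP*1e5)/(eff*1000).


Q = 367 / 3600 = 0.101944 m^3/s
P = 0.101944 * (11.4 * 1e5) / 0.78 / 1000 = 149.0

149.0 kW


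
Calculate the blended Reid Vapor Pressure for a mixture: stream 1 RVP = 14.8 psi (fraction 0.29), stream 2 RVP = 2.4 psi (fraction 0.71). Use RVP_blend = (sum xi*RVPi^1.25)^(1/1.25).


Chevron index: RVP_blend = (sum xi*RVPi^1.25)^(1/1.25)
RVP^1.25 terms: 0.29 * 14.8^1.25 + 0.71 * 2.4^1.25 = 10.5392
RVP_blend = 10.5392^(1/1.25) = 6.580

6.580 psi


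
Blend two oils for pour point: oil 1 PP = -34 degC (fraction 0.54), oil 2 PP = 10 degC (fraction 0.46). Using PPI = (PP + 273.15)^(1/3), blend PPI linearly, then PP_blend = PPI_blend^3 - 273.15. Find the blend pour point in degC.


PPI_1 = (-34 + 273.15)^(1/3) = 6.20712
PPI_2 = (10 + 273.15)^(1/3) = 6.566574
PPI_blend = 0.54 * 6.20712 + 0.46 * 6.566574 = 6.372469
PP_blend = 6.372469^3 - 273.15 = 258.7755 - 273.15 = -14.37

-14.37 degC


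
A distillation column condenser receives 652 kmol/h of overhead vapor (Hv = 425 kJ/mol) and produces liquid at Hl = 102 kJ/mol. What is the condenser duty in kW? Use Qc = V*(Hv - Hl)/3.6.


Qc = 652 * (425 - 102) / 3.6 = 652 * 323 / 3.6 = 58500

58500 kW


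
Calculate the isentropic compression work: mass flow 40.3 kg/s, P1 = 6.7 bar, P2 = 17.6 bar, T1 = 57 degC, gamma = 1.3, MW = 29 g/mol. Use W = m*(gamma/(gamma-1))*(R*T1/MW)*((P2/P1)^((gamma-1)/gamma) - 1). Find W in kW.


Isentropic work: W = m*(gamma/(gamma-1))*(R*T1/MW)*((P2/P1)^((gamma-1)/gamma) - 1)
T1 = 57 + 273.15 = 330.15 K
Pressure ratio = 17.6 / 6.7 = 2.62687
Exponent = (1.3 - 1)/1.3 = 0.230769
(P2/P1)^exp - 1 = 2.62687^0.230769 - 1 = 0.249664
W = 40.3 * 1.3 / 0.3 * 8.314 * 330.15 / 29 * 0.249664 = 4127

4127 kW


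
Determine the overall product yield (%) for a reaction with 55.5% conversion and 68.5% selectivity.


Overall yield = conversion (%) * selectivity (%) / 100
Conversion = 55.5%, Selectivity = 68.5%
Y = 55.5 * 68.5 / 100
= 38.0175 %

38.0175 %


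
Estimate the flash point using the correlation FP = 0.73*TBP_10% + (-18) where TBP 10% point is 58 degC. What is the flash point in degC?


FP = 0.73 * 58 + (-18) = 24.34

24.34 degC


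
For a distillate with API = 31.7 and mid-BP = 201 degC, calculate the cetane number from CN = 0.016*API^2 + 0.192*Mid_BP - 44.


CN = 0.016 * 31.7^2 + 0.192 * 201 - 44
CN = 16.07824 + 38.592 - 44 = 10.67024

10.67024


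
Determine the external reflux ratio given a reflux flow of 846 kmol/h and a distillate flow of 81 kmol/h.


Reflux ratio definition: R = L / D (liquid returned / distillate withdrawn)
L = 846 kmol/h, D = 81 kmol/h
R = 846 / 81 = 10.44

10.44


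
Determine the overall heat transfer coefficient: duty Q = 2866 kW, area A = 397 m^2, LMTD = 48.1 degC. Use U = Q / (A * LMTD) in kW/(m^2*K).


From Q = U*A*LMTD, U = Q / (A * LMTD)
U = 2866 / (397 * 48.1) = 2866 / 19095.7 = 0.1501

0.1501 kW/(m^2*K)


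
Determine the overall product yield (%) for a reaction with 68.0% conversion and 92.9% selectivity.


Overall yield = conversion (%) * selectivity (%) / 100
Conversion = 68.0%, Selectivity = 92.9%
Y = 68.0 * 92.9 / 100
= 63.172 %

63.172 %


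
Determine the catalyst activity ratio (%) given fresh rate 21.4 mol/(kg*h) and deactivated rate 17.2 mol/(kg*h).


Activity (%) = (rate_used / rate_fresh) * 100
rate_used = 17.2, rate_fresh = 21.4
= (17.2 / 21.4) * 100
= 0.8037 * 100 = 80.37

80.37 %


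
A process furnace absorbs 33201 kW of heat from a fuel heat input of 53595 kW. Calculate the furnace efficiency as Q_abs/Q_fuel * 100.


Furnace efficiency = Q_absorbed / Q_fuel * 100
= 33201 / 53595 * 100 = 61.95

61.95 %


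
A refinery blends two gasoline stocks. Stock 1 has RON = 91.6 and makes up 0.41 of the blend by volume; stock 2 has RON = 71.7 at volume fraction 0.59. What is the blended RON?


Linear blending: RON_blend = sum(vi * RONi)
Contribution 1: 0.41 * 91.6 = 37.556
Contribution 2: 0.59 * 71.7 = 42.303
RON_blend = 37.556 + 42.303 = 79.859

79.859


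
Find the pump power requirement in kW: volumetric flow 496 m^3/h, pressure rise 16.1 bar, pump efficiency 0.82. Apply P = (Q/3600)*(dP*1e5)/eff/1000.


Q = 496 / 3600 = 0.137778 m^3/s
P = 0.137778 * (16.1 * 1e5) / 0.82 / 1000 = 270.5

270.5 kW


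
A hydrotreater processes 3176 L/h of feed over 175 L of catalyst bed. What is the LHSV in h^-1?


LHSV = volumetric feed rate / catalyst volume
= 3176 L/h / 175 L
= 18.15 h^-1

18.15 h^-1


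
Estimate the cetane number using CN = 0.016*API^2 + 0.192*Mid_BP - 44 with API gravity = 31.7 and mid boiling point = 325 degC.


CN = 0.016 * 31.7^2 + 0.192 * 325 - 44
CN = 16.07824 + 62.4 - 44 = 34.47824

34.47824


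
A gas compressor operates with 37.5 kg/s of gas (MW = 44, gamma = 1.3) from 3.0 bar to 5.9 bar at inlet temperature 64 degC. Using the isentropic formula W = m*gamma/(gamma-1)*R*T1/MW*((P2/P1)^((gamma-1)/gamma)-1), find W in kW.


Isentropic work: W = m*(gamma/(gamma-1))*(R*T1/MW)*((P2/P1)^((gamma-1)/gamma) - 1)
T1 = 64 + 273.15 = 337.15 K
Pressure ratio = 5.9 / 3.0 = 1.96667
Exponent = (1.3 - 1)/1.3 = 0.230769
(P2/P1)^exp - 1 = 1.96667^0.230769 - 1 = 0.168918
W = 37.5 * 1.3 / 0.3 * 8.314 * 337.15 / 44 * 0.168918 = 1749

1749 kW


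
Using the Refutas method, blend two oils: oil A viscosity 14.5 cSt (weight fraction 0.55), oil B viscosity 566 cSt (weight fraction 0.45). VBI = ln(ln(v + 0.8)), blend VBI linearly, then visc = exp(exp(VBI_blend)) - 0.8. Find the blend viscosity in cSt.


Refutas method: VBN_i = 14.534*ln(ln(visc_i + 0.8)) + 10.975, blended linearly by mass fraction; since VBN is linear in VBI_i = ln(ln(visc_i + 0.8)) and the fractions sum to 1, blend VBI directly: visc = exp(exp(VBI_blend)) - 0.8
VBI_1 = ln(ln(14.5 + 0.8)) = 1.00351
VBI_2 = ln(ln(566 + 0.8)) = 1.84688
VBI_blend = 0.55 * 1.00351 + 0.45 * 1.84688 = 1.38303
visc_blend = exp(exp(1.38303)) - 0.8 = 53.09

53.09 cSt


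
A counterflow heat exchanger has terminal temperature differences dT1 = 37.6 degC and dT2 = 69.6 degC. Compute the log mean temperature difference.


LMTD = (dT1 - dT2) / ln(dT1/dT2)
= (37.6 - 69.6) / ln(37.6 / 69.6) = -32 / -0.615761 = 51.97

51.97 degC


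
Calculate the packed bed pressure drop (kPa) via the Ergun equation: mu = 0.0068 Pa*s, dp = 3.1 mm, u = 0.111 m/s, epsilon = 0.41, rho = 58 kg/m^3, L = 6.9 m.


dp = 3.1 mm = 0.0031 m
Viscous term = 150*0.0068*0.111*(1-0.41)^2 / (0.0031^2*0.41^3) = 59504.8
Inertial term = 1.75*58*0.111^2*(1-0.41) / (0.0031*0.41^3) = 3453.43
dP/L = 59504.8 + 3453.43 = 62958.2 Pa/m
dP = 62958.2 * 6.9 / 1000 = 434.4 kPa

434.4 kPa


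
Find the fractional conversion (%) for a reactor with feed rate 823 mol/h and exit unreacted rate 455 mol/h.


X = (F_in - F_out) / F_in * 100
Moles reacted = 823 - 455 = 368
X = 368 / 823 * 100
= 0.4471 * 100
= 44.71 %

44.71 %


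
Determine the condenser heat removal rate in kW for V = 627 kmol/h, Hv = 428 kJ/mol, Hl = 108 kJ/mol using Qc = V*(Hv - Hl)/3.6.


Qc = 627 * (428 - 108) / 3.6 = 627 * 320 / 3.6 = 55730

55730 kW


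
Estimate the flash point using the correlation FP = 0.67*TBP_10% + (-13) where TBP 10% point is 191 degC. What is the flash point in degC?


FP = 0.67 * 191 + (-13) = 114.97

114.97 degC


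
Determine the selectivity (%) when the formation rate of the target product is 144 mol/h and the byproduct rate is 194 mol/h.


Selectivity = desired / (desired + undesired) * 100
Total products = 144 + 194 = 338 mol/h
S = 144 / 338 * 100
= 0.4260 * 100
= 42.60 %

42.60 %


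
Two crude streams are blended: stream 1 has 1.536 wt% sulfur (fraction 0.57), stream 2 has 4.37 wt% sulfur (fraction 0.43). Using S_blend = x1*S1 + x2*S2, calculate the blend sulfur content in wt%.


Linear sulfur blending: S_blend = x1*S1 + x2*S2
Contribution 1: 0.57 * 1.536 = 0.87552 wt%
Contribution 2: 0.43 * 4.37 = 1.8791 wt%
S_blend = 0.87552 + 1.8791 = 2.75462

2.75462 wt%


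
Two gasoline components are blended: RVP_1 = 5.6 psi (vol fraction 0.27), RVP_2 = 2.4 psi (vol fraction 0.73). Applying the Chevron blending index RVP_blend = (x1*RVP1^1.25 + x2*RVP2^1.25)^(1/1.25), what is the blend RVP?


Chevron index: RVP_blend = (sum xi*RVPi^1.25)^(1/1.25)
RVP^1.25 terms: 0.27 * 5.6^1.25 + 0.73 * 2.4^1.25 = 4.5066
RVP_blend = 4.5066^(1/1.25) = 3.335

3.335 psi


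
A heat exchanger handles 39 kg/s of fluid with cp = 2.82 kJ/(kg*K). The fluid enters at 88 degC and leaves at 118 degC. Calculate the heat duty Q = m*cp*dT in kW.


Q = m_dot * cp * delta_T
delta_T = 118 - 88 = 30 K
Q = 39 * 2.82 * 30
= 109.98 * 30
= 3299.4 kW

3299.4 kW


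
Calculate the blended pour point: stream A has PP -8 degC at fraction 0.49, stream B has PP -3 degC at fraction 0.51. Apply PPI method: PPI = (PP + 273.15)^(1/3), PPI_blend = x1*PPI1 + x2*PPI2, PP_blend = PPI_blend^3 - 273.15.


PPI_1 = (-8 + 273.15)^(1/3) = 6.42437
PPI_2 = (-3 + 273.15)^(1/3) = 6.464501
PPI_blend = 0.49 * 6.42437 + 0.51 * 6.464501 = 6.444837
PP_blend = 6.444837^3 - 273.15 = 267.6923 - 273.15 = -5.46

-5.46 degC


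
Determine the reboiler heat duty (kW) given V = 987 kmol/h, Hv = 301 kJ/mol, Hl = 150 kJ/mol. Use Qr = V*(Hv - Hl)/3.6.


Qr = 987 * (301 - 150) / 3.6 = 987 * 151 / 3.6 = 41400

41400 kW


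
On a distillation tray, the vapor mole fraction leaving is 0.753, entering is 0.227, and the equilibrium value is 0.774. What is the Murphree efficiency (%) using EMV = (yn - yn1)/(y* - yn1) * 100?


Murphree vapor efficiency: EMV = (y_n - y_(n-1)) / (y*_n - y_(n-1)) * 100
EMV = (0.753 - 0.227) / (0.774 - 0.227) * 100 = 0.526 / 0.547 * 100 = 96.16

96.16 %


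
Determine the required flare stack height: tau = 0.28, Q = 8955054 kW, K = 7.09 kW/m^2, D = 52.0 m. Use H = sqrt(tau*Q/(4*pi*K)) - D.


tau*Q/(4*pi*K) = 0.28 * 8955054 / (4 * pi * 7.09) = 28143
sqrt(28143) = 167.759
H = 167.759 - 52.0 = 115.8

115.8 m


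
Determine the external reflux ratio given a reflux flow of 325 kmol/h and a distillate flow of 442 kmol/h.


Reflux ratio definition: R = L / D (liquid returned / distillate withdrawn)
L = 325 kmol/h, D = 442 kmol/h
R = 325 / 442 = 0.7353

0.7353


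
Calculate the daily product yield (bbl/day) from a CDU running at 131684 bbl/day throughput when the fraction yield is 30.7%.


Crude throughput = 131684 bbl/day
Fraction yield = 30.7%
yield = throughput * fraction / 100
yield = 131684 * 30.7 / 100 = 40426.988

40426.988 bbl/day


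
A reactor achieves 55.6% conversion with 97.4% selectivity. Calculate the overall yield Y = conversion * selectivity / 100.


Overall yield = conversion (%) * selectivity (%) / 100
Conversion = 55.6%, Selectivity = 97.4%
Y = 55.6 * 97.4 / 100
= 54.1544 %

54.1544 %


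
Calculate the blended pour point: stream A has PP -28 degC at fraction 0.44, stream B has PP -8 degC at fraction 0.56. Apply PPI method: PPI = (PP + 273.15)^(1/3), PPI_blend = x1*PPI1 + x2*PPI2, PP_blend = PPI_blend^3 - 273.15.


PPI_1 = (-28 + 273.15)^(1/3) = 6.258601
PPI_2 = (-8 + 273.15)^(1/3) = 6.42437
PPI_blend = 0.44 * 6.258601 + 0.56 * 6.42437 = 6.351432
PP_blend = 6.351432^3 - 273.15 = 256.2211 - 273.15 = -16.93

-16.93 degC


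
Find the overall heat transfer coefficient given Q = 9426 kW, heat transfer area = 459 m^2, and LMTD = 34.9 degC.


From Q = U*A*LMTD, U = Q / (A * LMTD)
U = 9426 / (459 * 34.9) = 9426 / 16019.1 = 0.5884

0.5884 kW/(m^2*K)


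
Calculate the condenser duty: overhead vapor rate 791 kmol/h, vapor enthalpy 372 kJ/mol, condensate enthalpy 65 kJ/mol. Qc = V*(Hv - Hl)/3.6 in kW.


Qc = 791 * (372 - 65) / 3.6 = 791 * 307 / 3.6 = 67450

67450 kW


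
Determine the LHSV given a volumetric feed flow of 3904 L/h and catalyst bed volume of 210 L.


LHSV = volumetric feed rate / catalyst volume
= 3904 L/h / 210 L
= 18.59 h^-1

18.59 h^-1


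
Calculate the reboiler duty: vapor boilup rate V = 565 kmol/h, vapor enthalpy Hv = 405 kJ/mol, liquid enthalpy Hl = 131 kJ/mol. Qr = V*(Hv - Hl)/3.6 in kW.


Qr = 565 * (405 - 131) / 3.6 = 565 * 274 / 3.6 = 43000

43000 kW


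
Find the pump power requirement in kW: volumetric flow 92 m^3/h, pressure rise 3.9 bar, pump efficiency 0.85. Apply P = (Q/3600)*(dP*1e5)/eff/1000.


Q = 92 / 3600 = 0.0255556 m^3/s
P = 0.0255556 * (3.9 * 1e5) / 0.85 / 1000 = 11.73

11.73 kW


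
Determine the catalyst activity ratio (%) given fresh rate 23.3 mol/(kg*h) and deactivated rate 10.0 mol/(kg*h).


Activity (%) = (rate_used / rate_fresh) * 100
rate_used = 10.0, rate_fresh = 23.3
= (10.0 / 23.3) * 100
= 0.4292 * 100 = 42.92

42.92 %


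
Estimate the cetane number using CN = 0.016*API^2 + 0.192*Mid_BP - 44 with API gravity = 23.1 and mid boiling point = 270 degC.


CN = 0.016 * 23.1^2 + 0.192 * 270 - 44
CN = 8.53776 + 51.84 - 44 = 16.37776

16.37776


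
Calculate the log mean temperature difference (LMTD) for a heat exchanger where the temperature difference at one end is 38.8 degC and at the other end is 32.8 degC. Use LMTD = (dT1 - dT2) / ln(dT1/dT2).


LMTD = (dT1 - dT2) / ln(dT1/dT2)
= (38.8 - 32.8) / ln(38.8 / 32.8) = 6 / 0.167992 = 35.72

35.72 degC


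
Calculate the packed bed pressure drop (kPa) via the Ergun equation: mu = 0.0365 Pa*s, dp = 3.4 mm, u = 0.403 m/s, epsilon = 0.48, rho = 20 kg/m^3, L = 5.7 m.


dp = 3.4 mm = 0.0034 m
Viscous term = 150*0.0365*0.403*(1-0.48)^2 / (0.0034^2*0.48^3) = 466675
Inertial term = 1.75*20*0.403^2*(1-0.48) / (0.0034*0.48^3) = 7861.02
dP/L = 466675 + 7861.02 = 474536 Pa/m
dP = 474536 * 5.7 / 1000 = 2705 kPa

2705 kPa


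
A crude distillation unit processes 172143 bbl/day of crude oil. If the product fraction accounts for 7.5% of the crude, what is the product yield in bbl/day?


Crude throughput = 172143 bbl/day
Fraction yield = 7.5%
yield = throughput * fraction / 100
yield = 172143 * 7.5 / 100 = 12910.725

12910.725 bbl/day


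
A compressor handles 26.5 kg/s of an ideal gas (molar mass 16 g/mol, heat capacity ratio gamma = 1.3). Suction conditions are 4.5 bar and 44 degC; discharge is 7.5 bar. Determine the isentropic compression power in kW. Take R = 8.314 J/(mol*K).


Isentropic work: W = m*(gamma/(gamma-1))*(R*T1/MW)*((P2/P1)^((gamma-1)/gamma) - 1)
T1 = 44 + 273.15 = 317.15 K
Pressure ratio = 7.5 / 4.5 = 1.66667
Exponent = (1.3 - 1)/1.3 = 0.230769
(P2/P1)^exp - 1 = 1.66667^0.230769 - 1 = 0.125113
W = 26.5 * 1.3 / 0.3 * 8.314 * 317.15 / 16 * 0.125113 = 2368

2368 kW


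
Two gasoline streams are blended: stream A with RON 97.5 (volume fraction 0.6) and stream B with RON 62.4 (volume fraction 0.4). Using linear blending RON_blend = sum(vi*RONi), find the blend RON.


Linear blending: RON_blend = sum(vi * RONi)
Contribution 1: 0.6 * 97.5 = 58.5
Contribution 2: 0.4 * 62.4 = 24.96
RON_blend = 58.5 + 24.96 = 83.46

83.46


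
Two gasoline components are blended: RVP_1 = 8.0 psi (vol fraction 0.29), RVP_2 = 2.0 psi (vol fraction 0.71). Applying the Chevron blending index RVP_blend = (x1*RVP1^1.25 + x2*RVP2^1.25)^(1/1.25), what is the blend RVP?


Chevron index: RVP_blend = (sum xi*RVPi^1.25)^(1/1.25)
RVP^1.25 terms: 0.29 * 8.0^1.25 + 0.71 * 2.0^1.25 = 5.59043
RVP_blend = 5.59043^(1/1.25) = 3.962

3.962 psi


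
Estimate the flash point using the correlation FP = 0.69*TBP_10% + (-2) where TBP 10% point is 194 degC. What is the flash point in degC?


FP = 0.69 * 194 + (-2) = 131.86

131.86 degC


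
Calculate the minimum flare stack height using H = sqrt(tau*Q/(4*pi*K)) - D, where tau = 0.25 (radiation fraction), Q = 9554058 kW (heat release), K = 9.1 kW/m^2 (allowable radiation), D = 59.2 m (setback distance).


tau*Q/(4*pi*K) = 0.25 * 9554058 / (4 * pi * 9.1) = 20887
sqrt(20887) = 144.523
H = 144.523 - 59.2 = 85.32

85.32 m


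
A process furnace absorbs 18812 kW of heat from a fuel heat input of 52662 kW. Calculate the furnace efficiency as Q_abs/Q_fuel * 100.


Furnace efficiency = Q_absorbed / Q_fuel * 100
= 18812 / 52662 * 100 = 35.72

35.72 %


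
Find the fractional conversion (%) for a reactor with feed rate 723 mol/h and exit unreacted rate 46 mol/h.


X = (F_in - F_out) / F_in * 100
Moles reacted = 723 - 46 = 677
X = 677 / 723 * 100
= 0.9364 * 100
= 93.64 %

93.64 %


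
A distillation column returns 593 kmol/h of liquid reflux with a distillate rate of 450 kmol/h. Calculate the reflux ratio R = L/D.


Reflux ratio definition: R = L / D (liquid returned / distillate withdrawn)
L = 593 kmol/h, D = 450 kmol/h
R = 593 / 450 = 1.318

1.318


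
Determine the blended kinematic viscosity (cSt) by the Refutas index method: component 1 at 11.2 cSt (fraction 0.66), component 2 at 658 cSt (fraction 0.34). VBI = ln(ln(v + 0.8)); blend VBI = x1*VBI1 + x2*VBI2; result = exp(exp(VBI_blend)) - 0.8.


Refutas method: VBN_i = 14.534*ln(ln(visc_i + 0.8)) + 10.975, blended linearly by mass fraction; since VBN is linear in VBI_i = ln(ln(visc_i + 0.8)) and the fractions sum to 1, blend VBI directly: visc = exp(exp(VBI_blend)) - 0.8
VBI_1 = ln(ln(11.2 + 0.8)) = 0.910235
VBI_2 = ln(ln(658 + 0.8)) = 1.87033
VBI_blend = 0.66 * 0.910235 + 0.34 * 1.87033 = 1.23667
visc_blend = exp(exp(1.23667)) - 0.8 = 30.52

30.52 cSt
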